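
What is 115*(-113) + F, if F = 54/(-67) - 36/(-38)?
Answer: -16542455/1273 ≈ -12995.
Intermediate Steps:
F = 180/1273 (F = 54*(-1/67) - 36*(-1/38) = -54/67 + 18/19 = 180/1273 ≈ 0.14140)
115*(-113) + F = 115*(-113) + 180/1273 = -12995 + 180/1273 = -16542455/1273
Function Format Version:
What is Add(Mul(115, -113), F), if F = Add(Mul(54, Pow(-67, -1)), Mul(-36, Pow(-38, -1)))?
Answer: Rational(-16542455, 1273) ≈ -12995.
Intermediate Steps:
F = Rational(180, 1273) (F = Add(Mul(54, Rational(-1, 67)), Mul(-36, Rational(-1, 38))) = Add(Rational(-54, 67), Rational(18, 19)) = Rational(180, 1273) ≈ 0.14140)
Add(Mul(115, -113), F) = Add(Mul(115, -113), Rational(180, 1273)) = Add(-12995, Rational(180, 1273)) = Rational(-16542455, 1273)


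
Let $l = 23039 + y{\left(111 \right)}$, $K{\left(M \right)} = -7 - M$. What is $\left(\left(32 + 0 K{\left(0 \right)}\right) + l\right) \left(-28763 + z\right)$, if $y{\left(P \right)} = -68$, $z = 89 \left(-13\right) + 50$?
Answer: $-687099610$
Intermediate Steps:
$z = -1107$ ($z = -1157 + 50 = -1107$)
$l = 22971$ ($l = 23039 - 68 = 22971$)
$\left(\left(32 + 0 K{\left(0 \right)}\right) + l\right) \left(-28763 + z\right) = \left(\left(32 + 0 \left(-7 - 0\right)\right) + 22971\right) \left(-28763 - 1107\right) = \left(\left(32 + 0 \left(-7 + 0\right)\right) + 22971\right) \left(-29870\right) = \left(\left(32 + 0 \left(-7\right)\right) + 22971\right) \left(-29870\right) = \left(\left(32 + 0\right) + 22971\right) \left(-29870\right) = \left(32 + 22971\right) \left(-29870\right) = 23003 \left(-29870\right) = -687099610$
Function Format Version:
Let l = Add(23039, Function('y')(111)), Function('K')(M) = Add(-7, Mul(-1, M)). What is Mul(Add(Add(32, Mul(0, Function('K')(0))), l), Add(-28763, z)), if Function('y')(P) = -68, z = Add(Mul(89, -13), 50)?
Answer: -687099610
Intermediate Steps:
z = -1107 (z = Add(-1157, 50) = -1107)
l = 22971 (l = Add(23039, -68) = 22971)
Mul(Add(Add(32, Mul(0, Function('K')(0))), l), Add(-28763, z)) = Mul(Add(Add(32, Mul(0, Add(-7, Mul(-1, 0)))), 22971), Add(-28763, -1107)) = Mul(Add(Add(32, Mul(0, Add(-7, 0))), 22971), -29870) = Mul(Add(Add(32, Mul(0, -7)), 22971), -29870) = Mul(Add(Add(32, 0), 22971), -29870) = Mul(Add(32, 22971), -29870) = Mul(23003, -29870) = -687099610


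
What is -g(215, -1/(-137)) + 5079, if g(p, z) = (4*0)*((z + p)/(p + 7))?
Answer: 5079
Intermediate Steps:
g(p, z) = 0 (g(p, z) = 0*((p + z)/(7 + p)) = 0)
-g(215, -1/(-137)) + 5079 = -1*0 + 5079 = 0 + 5079 = 5079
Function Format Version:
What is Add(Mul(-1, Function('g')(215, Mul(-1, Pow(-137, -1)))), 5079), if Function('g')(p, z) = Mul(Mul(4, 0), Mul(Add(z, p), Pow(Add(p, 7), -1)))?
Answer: 5079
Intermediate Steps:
Function('g')(p, z) = 0 (Function('g')(p, z) = Mul(0, Mul(Add(p, z), Pow(Add(7, p), -1))) = Mul(0, Mul(Pow(Add(7, p), -1), Add(p, z))) = 0)
Add(Mul(-1, Function('g')(215, Mul(-1, Pow(-137, -1)))), 5079) = Add(Mul(-1, 0), 5079) = Add(0, 5079) = 5079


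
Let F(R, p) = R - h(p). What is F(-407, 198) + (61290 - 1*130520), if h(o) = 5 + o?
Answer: -69840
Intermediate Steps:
F(R, p) = -5 + R - p (F(R, p) = R - (5 + p) = R + (-5 - p) = -5 + R - p)
F(-407, 198) + (61290 - 1*130520) = (-5 - 407 - 1*198) + (61290 - 1*130520) = (-5 - 407 - 198) + (61290 - 130520) = -610 - 69230 = -69840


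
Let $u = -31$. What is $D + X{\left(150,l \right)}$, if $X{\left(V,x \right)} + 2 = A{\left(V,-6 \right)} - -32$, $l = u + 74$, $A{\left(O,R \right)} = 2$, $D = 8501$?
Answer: $8533$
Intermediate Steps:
$l = 43$ ($l = -31 + 74 = 43$)
$X{\left(V,x \right)} = 32$ ($X{\left(V,x \right)} = -2 + \left(2 - -32\right) = -2 + \left(2 + 32\right) = -2 + 34 = 32$)
$D + X{\left(150,l \right)} = 8501 + 32 = 8533$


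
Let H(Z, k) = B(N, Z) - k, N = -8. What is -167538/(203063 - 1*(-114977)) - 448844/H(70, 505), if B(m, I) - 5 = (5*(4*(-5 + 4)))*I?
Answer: 3560800589/15106900 ≈ 235.71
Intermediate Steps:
B(m, I) = 5 - 20*I (B(m, I) = 5 + (5*(4*(-5 + 4)))*I = 5 + (5*(4*(-1)))*I = 5 + (5*(-4))*I = 5 - 20*I)
H(Z, k) = 5 - k - 20*Z (H(Z, k) = (5 - 20*Z) - k = 5 - k - 20*Z)
-167538/(203063 - 1*(-114977)) - 448844/H(70, 505) = -167538/(203063 - 1*(-114977)) - 448844/(5 - 1*505 - 20*70) = -167538/(203063 + 114977) - 448844/(5 - 505 - 1400) = -167538/318040 - 448844/(-1900) = -167538*1/318040 - 448844*(-1/1900) = -83769/159020 + 112211/475 = 3560800589/15106900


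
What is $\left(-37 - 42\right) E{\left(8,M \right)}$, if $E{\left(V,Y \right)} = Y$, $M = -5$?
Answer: $395$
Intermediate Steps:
$\left(-37 - 42\right) E{\left(8,M \right)} = \left(-37 - 42\right) \left(-5\right) = \left(-79\right) \left(-5\right) = 395$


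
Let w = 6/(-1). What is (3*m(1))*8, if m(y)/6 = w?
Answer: -864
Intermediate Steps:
w = -6 (w = 6*(-1) = -6)
m(y) = -36 (m(y) = 6*(-6) = -36)
(3*m(1))*8 = (3*(-36))*8 = -108*8 = -864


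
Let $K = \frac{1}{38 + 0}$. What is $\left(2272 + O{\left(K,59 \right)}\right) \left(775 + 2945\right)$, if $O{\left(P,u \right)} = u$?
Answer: $8671320$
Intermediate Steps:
$K = \frac{1}{38} \approx 0.026316$
$\left(2272 + O{\left(K,59 \right)}\right) \left(775 + 2945\right) = \left(2272 + 59\right) \left(775 + 2945\right) = 2331 \cdot 3720 = 8671320$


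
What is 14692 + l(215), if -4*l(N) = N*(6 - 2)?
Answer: 14477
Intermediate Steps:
l(N) = -N (l(N) = -N*(6 - 2)/4 = -N*4/4 = -N)
14692 + l(215) = 14692 - 1*215 = 14692 - 215 = 14477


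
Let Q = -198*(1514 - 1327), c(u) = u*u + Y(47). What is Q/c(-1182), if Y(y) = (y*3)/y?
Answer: -12342/465709 ≈ -0.026502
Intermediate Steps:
Y(y) = 3 (Y(y) = (3*y)/y = 3)
c(u) = 3 + u**2 (c(u) = u*u + 3 = u**2 + 3 = 3 + u**2)
Q = -37026 (Q = -198*187 = -37026)
Q/c(-1182) = -37026/(3 + (-1182)**2) = -37026/(3 + 1397124) = -37026/1397127 = -37026*1/1397127 = -12342/465709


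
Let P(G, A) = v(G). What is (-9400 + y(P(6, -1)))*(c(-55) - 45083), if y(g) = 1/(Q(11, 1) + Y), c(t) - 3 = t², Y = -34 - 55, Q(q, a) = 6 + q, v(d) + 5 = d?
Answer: 28462866055/72 ≈ 3.9532e+8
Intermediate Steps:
v(d) = -5 + d
P(G, A) = -5 + G
Y = -89
c(t) = 3 + t²
y(g) = -1/72 (y(g) = 1/((6 + 11) - 89) = 1/(17 - 89) = 1/(-72) = -1/72)
(-9400 + y(P(6, -1)))*(c(-55) - 45083) = (-9400 - 1/72)*((3 + (-55)²) - 45083) = -676801*((3 + 3025) - 45083)/72 = -676801*(3028 - 45083)/72 = -676801/72*(-42055) = 28462866055/72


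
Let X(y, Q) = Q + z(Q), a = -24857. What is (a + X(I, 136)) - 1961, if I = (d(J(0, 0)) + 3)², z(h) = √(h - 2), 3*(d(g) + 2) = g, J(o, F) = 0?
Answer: -26682 + √134 ≈ -26670.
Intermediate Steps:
d(g) = -2 + g/3
z(h) = √(-2 + h)
I = 1 (I = ((-2 + (⅓)*0) + 3)² = ((-2 + 0) + 3)² = (-2 + 3)² = 1² = 1)
X(y, Q) = Q + √(-2 + Q)
(a + X(I, 136)) - 1961 = (-24857 + (136 + √(-2 + 136))) - 1961 = (-24857 + (136 + √134)) - 1961 = (-24721 + √134) - 1961 = -26682 + √134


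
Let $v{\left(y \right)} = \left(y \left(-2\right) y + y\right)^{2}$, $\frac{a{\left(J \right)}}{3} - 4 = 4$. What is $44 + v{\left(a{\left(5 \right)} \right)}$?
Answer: $1272428$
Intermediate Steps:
$a{\left(J \right)} = 24$ ($a{\left(J \right)} = 12 + 3 \cdot 4 = 12 + 12 = 24$)
$v{\left(y \right)} = \left(y - 2 y^{2}\right)^{2}$ ($v{\left(y \right)} = \left(- 2 y y + y\right)^{2} = \left(- 2 y^{2} + y\right)^{2} = \left(y - 2 y^{2}\right)^{2}$)
$44 + v{\left(a{\left(5 \right)} \right)} = 44 + 24^{2} \left(-1 + 2 \cdot 24\right)^{2} = 44 + 576 \left(-1 + 48\right)^{2} = 44 + 576 \cdot 47^{2} = 44 + 576 \cdot 2209 = 44 + 1272384 = 1272428$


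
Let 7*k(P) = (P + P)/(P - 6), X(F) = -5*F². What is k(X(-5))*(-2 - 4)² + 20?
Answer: 27340/917 ≈ 29.815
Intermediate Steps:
k(P) = 2*P/(7*(-6 + P)) (k(P) = ((P + P)/(P - 6))/7 = ((2*P)/(-6 + P))/7 = (2*P/(-6 + P))/7 = 2*P/(7*(-6 + P)))
k(X(-5))*(-2 - 4)² + 20 = (2*(-5*(-5)²)/(7*(-6 - 5*(-5)²)))*(-2 - 4)² + 20 = (2*(-5*25)/(7*(-6 - 5*25)))*(-6)² + 20 = ((2/7)*(-125)/(-6 - 125))*36 + 20 = ((2/7)*(-125)/(-131))*36 + 20 = ((2/7)*(-125)*(-1/131))*36 + 20 = (250/917)*36 + 20 = 9000/917 + 20 = 27340/917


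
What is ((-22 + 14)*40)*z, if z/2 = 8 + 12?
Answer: -12800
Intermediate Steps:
z = 40 (z = 2*(8 + 12) = 2*20 = 40)
((-22 + 14)*40)*z = ((-22 + 14)*40)*40 = -8*40*40 = -320*40 = -12800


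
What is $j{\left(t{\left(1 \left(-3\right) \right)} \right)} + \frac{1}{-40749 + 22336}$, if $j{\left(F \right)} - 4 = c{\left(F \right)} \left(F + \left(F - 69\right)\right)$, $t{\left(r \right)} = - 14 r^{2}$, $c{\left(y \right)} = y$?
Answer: $\frac{744805849}{18413} \approx 40450.0$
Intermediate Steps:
$j{\left(F \right)} = 4 + F \left(-69 + 2 F\right)$ ($j{\left(F \right)} = 4 + F \left(F + \left(F - 69\right)\right) = 4 + F \left(F + \left(-69 + F\right)\right) = 4 + F \left(-69 + 2 F\right)$)
$j{\left(t{\left(1 \left(-3\right) \right)} \right)} + \frac{1}{-40749 + 22336} = \left(4 - 69 \left(- 14 \left(1 \left(-3\right)\right)^{2}\right) + 2 \left(- 14 \left(1 \left(-3\right)\right)^{2}\right)^{2}\right) + \frac{1}{-40749 + 22336} = \left(4 - 69 \left(- 14 \left(-3\right)^{2}\right) + 2 \left(- 14 \left(-3\right)^{2}\right)^{2}\right) + \frac{1}{-18413} = \left(4 - 69 \left(\left(-14\right) 9\right) + 2 \left(\left(-14\right) 9\right)^{2}\right) - \frac{1}{18413} = \left(4 - -8694 + 2 \left(-126\right)^{2}\right) - \frac{1}{18413} = \left(4 + 8694 + 2 \cdot 15876\right) - \frac{1}{18413} = \left(4 + 8694 + 31752\right) - \frac{1}{18413} = 40450 - \frac{1}{18413} = \frac{744805849}{18413}$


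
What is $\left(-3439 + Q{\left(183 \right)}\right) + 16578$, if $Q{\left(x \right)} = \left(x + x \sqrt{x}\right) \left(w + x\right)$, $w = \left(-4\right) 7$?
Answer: $41504 + 28365 \sqrt{183} \approx 4.2522 \cdot 10^{5}$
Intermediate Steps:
$w = -28$
$Q{\left(x \right)} = \left(-28 + x\right) \left(x + x^{\frac{3}{2}}\right)$ ($Q{\left(x \right)} = \left(x + x \sqrt{x}\right) \left(-28 + x\right) = \left(x + x^{\frac{3}{2}}\right) \left(-28 + x\right) = \left(-28 + x\right) \left(x + x^{\frac{3}{2}}\right)$)
$\left(-3439 + Q{\left(183 \right)}\right) + 16578 = \left(-3439 + \left(183^{2} + 183^{\frac{5}{2}} - 5124 - 28 \cdot 183^{\frac{3}{2}}\right)\right) + 16578 = \left(-3439 + \left(33489 + 33489 \sqrt{183} - 5124 - 28 \cdot 183 \sqrt{183}\right)\right) + 16578 = \left(-3439 + \left(33489 + 33489 \sqrt{183} - 5124 - 5124 \sqrt{183}\right)\right) + 16578 = \left(-3439 + \left(28365 + 28365 \sqrt{183}\right)\right) + 16578 = \left(24926 + 28365 \sqrt{183}\right) + 16578 = 41504 + 28365 \sqrt{183}$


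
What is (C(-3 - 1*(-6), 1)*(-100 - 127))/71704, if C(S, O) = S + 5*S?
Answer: -2043/35852 ≈ -0.056984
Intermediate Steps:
C(S, O) = 6*S
(C(-3 - 1*(-6), 1)*(-100 - 127))/71704 = ((6*(-3 - 1*(-6)))*(-100 - 127))/71704 = ((6*(-3 + 6))*(-227))*(1/71704) = ((6*3)*(-227))*(1/71704) = (18*(-227))*(1/71704) = -4086*1/71704 = -2043/35852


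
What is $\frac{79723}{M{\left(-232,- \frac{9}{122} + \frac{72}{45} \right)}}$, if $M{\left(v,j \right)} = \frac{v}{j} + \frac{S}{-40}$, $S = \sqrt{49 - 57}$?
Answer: $- \frac{2100782686352000}{4005582946761} + \frac{691007872030 i \sqrt{2}}{4005582946761} \approx -524.46 + 0.24397 i$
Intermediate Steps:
$S = 2 i \sqrt{2}$ ($S = \sqrt{-8} = 2 i \sqrt{2} \approx 2.8284 i$)
$M{\left(v,j \right)} = \frac{v}{j} - \frac{i \sqrt{2}}{20}$ ($M{\left(v,j \right)} = \frac{v}{j} + \frac{2 i \sqrt{2}}{-40} = \frac{v}{j} + 2 i \sqrt{2} \left(- \frac{1}{40}\right) = \frac{v}{j} - \frac{i \sqrt{2}}{20}$)
$\frac{79723}{M{\left(-232,- \frac{9}{122} + \frac{72}{45} \right)}} = \frac{79723}{- \frac{232}{- \frac{9}{122} + \frac{72}{45}} - \frac{i \sqrt{2}}{20}} = \frac{79723}{- \frac{232}{\left(-9\right) \frac{1}{122} + 72 \cdot \frac{1}{45}} - \frac{i \sqrt{2}}{20}} = \frac{79723}{- \frac{232}{- \frac{9}{122} + \frac{8}{5}} - \frac{i \sqrt{2}}{20}} = \frac{79723}{- \frac{232}{\frac{931}{610}} - \frac{i \sqrt{2}}{20}} = \frac{79723}{\left(-232\right) \frac{610}{931} - \frac{i \sqrt{2}}{20}} = \frac{79723}{- \frac{141520}{931} - \frac{i \sqrt{2}}{20}}$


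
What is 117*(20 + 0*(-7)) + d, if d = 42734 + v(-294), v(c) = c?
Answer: 44780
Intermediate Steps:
d = 42440 (d = 42734 - 294 = 42440)
117*(20 + 0*(-7)) + d = 117*(20 + 0*(-7)) + 42440 = 117*(20 + 0) + 42440 = 117*20 + 42440 = 2340 + 42440 = 44780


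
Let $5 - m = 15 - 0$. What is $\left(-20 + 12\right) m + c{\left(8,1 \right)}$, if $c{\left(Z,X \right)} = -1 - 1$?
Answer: $78$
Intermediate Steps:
$c{\left(Z,X \right)} = -2$ ($c{\left(Z,X \right)} = -1 - 1 = -2$)
$m = -10$ ($m = 5 - \left(15 - 0\right) = 5 - \left(15 + 0\right) = 5 - 15 = -10$)
$\left(-20 + 12\right) m + c{\left(8,1 \right)} = \left(-20 + 12\right) \left(-10\right) - 2 = \left(-8\right) \left(-10\right) - 2 = 80 - 2 = 78$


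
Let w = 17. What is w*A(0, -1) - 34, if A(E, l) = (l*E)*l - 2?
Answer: -68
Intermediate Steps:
A(E, l) = -2 + E*l² (A(E, l) = (E*l)*l - 2 = E*l² - 2 = -2 + E*l²)
w*A(0, -1) - 34 = 17*(-2 + 0*(-1)²) - 34 = 17*(-2 + 0*1) - 34 = 17*(-2 + 0) - 34 = 17*(-2) - 34 = -34 - 34 = -68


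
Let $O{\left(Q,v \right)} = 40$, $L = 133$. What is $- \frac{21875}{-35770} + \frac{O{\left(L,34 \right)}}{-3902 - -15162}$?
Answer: $\frac{353919}{575386} \approx 0.6151$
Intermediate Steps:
$- \frac{21875}{-35770} + \frac{O{\left(L,34 \right)}}{-3902 - -15162} = - \frac{21875}{-35770} + \frac{40}{-3902 - -15162} = \left(-21875\right) \left(- \frac{1}{35770}\right) + \frac{40}{-3902 + 15162} = \frac{625}{1022} + \frac{40}{11260} = \frac{625}{1022} + 40 \cdot \frac{1}{11260} = \frac{625}{1022} + \frac{2}{563} = \frac{353919}{575386}$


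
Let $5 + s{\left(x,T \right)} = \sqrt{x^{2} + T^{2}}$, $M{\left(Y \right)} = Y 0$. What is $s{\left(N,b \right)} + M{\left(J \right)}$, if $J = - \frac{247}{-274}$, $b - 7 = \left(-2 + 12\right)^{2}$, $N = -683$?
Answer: $-5 + \sqrt{477938} \approx 686.33$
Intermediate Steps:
$b = 107$ ($b = 7 + \left(-2 + 12\right)^{2} = 7 + 10^{2} = 7 + 100 = 107$)
$J = \frac{247}{274}$ ($J = \left(-247\right) \left(- \frac{1}{274}\right) = \frac{247}{274} \approx 0.90146$)
$M{\left(Y \right)} = 0$
$s{\left(x,T \right)} = -5 + \sqrt{T^{2} + x^{2}}$ ($s{\left(x,T \right)} = -5 + \sqrt{x^{2} + T^{2}} = -5 + \sqrt{T^{2} + x^{2}}$)
$s{\left(N,b \right)} + M{\left(J \right)} = \left(-5 + \sqrt{107^{2} + \left(-683\right)^{2}}\right) + 0 = \left(-5 + \sqrt{11449 + 466489}\right) + 0 = \left(-5 + \sqrt{477938}\right) + 0 = -5 + \sqrt{477938}$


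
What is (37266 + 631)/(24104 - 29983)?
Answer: -37897/5879 ≈ -6.4462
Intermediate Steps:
(37266 + 631)/(24104 - 29983) = 37897/(-5879) = 37897*(-1/5879) = -37897/5879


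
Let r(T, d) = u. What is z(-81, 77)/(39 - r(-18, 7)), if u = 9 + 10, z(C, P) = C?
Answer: -81/20 ≈ -4.0500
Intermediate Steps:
u = 19
r(T, d) = 19
z(-81, 77)/(39 - r(-18, 7)) = -81/(39 - 1*19) = -81/(39 - 19) = -81/20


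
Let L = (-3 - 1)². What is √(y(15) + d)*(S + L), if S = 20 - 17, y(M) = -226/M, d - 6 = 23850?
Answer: 19*√5364210/15 ≈ 2933.7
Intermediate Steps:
d = 23856 (d = 6 + 23850 = 23856)
L = 16 (L = (-4)² = 16)
S = 3
√(y(15) + d)*(S + L) = √(-226/15 + 23856)*(3 + 16) = √(-226*1/15 + 23856)*19 = √(-226/15 + 23856)*19 = √(357614/15)*19 = (√5364210/15)*19 = 19*√5364210/15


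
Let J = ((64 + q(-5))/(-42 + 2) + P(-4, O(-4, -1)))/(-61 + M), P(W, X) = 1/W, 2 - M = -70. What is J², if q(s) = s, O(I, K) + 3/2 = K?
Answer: 4761/193600 ≈ 0.024592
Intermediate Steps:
O(I, K) = -3/2 + K
M = 72 (M = 2 - 1*(-70) = 2 + 70 = 72)
J = -69/440 (J = ((64 - 5)/(-42 + 2) + 1/(-4))/(-61 + 72) = (59/(-40) - ¼)/11 = (59*(-1/40) - ¼)*(1/11) = (-59/40 - ¼)*(1/11) = -69/40*1/11 = -69/440 ≈ -0.15682)
J² = (-69/440)² = 4761/193600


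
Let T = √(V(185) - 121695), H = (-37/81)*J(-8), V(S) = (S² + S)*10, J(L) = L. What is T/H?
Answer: 81*√222405/296 ≈ 129.05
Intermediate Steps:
V(S) = 10*S + 10*S² (V(S) = (S + S²)*10 = 10*S + 10*S²)
H = 296/81 (H = (-37/81)*(-8) = ((1/81)*(-37))*(-8) = -37/81*(-8) = 296/81 ≈ 3.6543)
T = √222405 (T = √(10*185*(1 + 185) - 121695) = √(10*185*186 - 121695) = √(344100 - 121695) = √222405 ≈ 471.60)
T/H = √222405/(296/81) = √222405*(81/296) = 81*√222405/296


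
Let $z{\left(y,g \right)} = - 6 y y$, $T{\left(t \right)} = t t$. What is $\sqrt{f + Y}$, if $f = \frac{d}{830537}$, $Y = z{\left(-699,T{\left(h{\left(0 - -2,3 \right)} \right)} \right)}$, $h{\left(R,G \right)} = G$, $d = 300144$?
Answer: $\frac{i \sqrt{2022197261724113286}}{830537} \approx 1712.2 i$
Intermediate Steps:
$T{\left(t \right)} = t^{2}$
$z{\left(y,g \right)} = - 6 y^{2}$
$Y = -2931606$ ($Y = - 6 \left(-699\right)^{2} = \left(-6\right) 488601 = -2931606$)
$f = \frac{300144}{830537} \approx 0.36139$
$\sqrt{f + Y} = \sqrt{\frac{300144}{830537} - 2931606} = \sqrt{- \frac{2434806952278}{830537}} = \frac{i \sqrt{2022197261724113286}}{830537}$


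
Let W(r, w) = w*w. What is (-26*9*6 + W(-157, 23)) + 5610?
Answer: 4735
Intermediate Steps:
W(r, w) = w**2
(-26*9*6 + W(-157, 23)) + 5610 = (-26*9*6 + 23**2) + 5610 = (-234*6 + 529) + 5610 = (-1404 + 529) + 5610 = -875 + 5610 = 4735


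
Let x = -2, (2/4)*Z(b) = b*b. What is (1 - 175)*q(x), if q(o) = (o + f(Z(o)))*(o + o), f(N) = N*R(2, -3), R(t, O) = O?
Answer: -18096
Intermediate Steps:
Z(b) = 2*b² (Z(b) = 2*(b*b) = 2*b²)
f(N) = -3*N (f(N) = N*(-3) = -3*N)
q(o) = 2*o*(o - 6*o²) (q(o) = (o - 6*o²)*(o + o) = (o - 6*o²)*(2*o) = 2*o*(o - 6*o²))
(1 - 175)*q(x) = (1 - 175)*((-2)²*(2 - 12*(-2))) = -696*(2 + 24) = -696*26 = -174*104 = -18096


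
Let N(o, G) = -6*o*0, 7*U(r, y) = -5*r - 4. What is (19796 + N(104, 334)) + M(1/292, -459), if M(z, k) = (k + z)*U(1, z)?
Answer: 41669267/2044 ≈ 20386.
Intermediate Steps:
U(r, y) = -4/7 - 5*r/7 (U(r, y) = (-5*r - 4)/7 = (-4 - 5*r)/7 = -4/7 - 5*r/7)
N(o, G) = 0
M(z, k) = -9*k/7 - 9*z/7 (M(z, k) = (k + z)*(-4/7 - 5/7*1) = (k + z)*(-4/7 - 5/7) = (k + z)*(-9/7) = -9*k/7 - 9*z/7)
(19796 + N(104, 334)) + M(1/292, -459) = (19796 + 0) + (-9/7*(-459) - 9/7/292) = 19796 + (4131/7 - 9/7*1/292) = 19796 + (4131/7 - 9/2044) = 19796 + 1206243/2044 = 41669267/2044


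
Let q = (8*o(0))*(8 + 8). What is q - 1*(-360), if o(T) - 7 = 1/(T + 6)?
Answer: 3832/3 ≈ 1277.3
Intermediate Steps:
o(T) = 7 + 1/(6 + T) (o(T) = 7 + 1/(T + 6) = 7 + 1/(6 + T))
q = 2752/3 (q = (8*((43 + 7*0)/(6 + 0)))*(8 + 8) = (8*((43 + 0)/6))*16 = (8*((⅙)*43))*16 = (8*(43/6))*16 = (172/3)*16 = 2752/3 ≈ 917.33)
q - 1*(-360) = 2752/3 - 1*(-360) = 2752/3 + 360 = 3832/3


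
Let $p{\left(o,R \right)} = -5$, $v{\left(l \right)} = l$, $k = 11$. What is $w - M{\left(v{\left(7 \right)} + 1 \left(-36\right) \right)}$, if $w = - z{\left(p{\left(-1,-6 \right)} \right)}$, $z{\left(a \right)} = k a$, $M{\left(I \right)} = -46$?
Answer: $101$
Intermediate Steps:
$z{\left(a \right)} = 11 a$
$w = 55$ ($w = - 11 \left(-5\right) = \left(-1\right) \left(-55\right) = 55$)
$w - M{\left(v{\left(7 \right)} + 1 \left(-36\right) \right)} = 55 - -46 = 55 + 46 = 101$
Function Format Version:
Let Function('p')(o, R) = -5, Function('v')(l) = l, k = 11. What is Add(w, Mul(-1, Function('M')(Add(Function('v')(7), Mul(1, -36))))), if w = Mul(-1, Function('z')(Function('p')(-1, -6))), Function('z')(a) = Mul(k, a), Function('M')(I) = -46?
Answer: 101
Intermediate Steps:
Function('z')(a) = Mul(11, a)
w = 55 (w = Mul(-1, Mul(11, -5)) = Mul(-1, -55) = 55)
Add(w, Mul(-1, Function('M')(Add(Function('v')(7), Mul(1, -36))))) = Add(55, Mul(-1, -46)) = Add(55, 46) = 101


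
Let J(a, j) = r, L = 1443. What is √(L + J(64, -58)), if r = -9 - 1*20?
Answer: √1414 ≈ 37.603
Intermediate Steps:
r = -29 (r = -9 - 20 = -29)
J(a, j) = -29
√(L + J(64, -58)) = √(1443 - 29) = √1414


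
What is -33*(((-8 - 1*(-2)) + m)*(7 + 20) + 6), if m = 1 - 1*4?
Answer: 7821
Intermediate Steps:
m = -3 (m = 1 - 4 = -3)
-33*(((-8 - 1*(-2)) + m)*(7 + 20) + 6) = -33*(((-8 - 1*(-2)) - 3)*(7 + 20) + 6) = -33*(((-8 + 2) - 3)*27 + 6) = -33*((-6 - 3)*27 + 6) = -33*(-9*27 + 6) = -33*(-243 + 6) = -33*(-237) = 7821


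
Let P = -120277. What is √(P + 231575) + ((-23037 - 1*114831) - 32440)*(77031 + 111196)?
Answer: -32056563916 + √111298 ≈ -3.2057e+10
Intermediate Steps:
√(P + 231575) + ((-23037 - 1*114831) - 32440)*(77031 + 111196) = √(-120277 + 231575) + ((-23037 - 1*114831) - 32440)*(77031 + 111196) = √111298 + ((-23037 - 114831) - 32440)*188227 = √111298 + (-137868 - 32440)*188227 = √111298 - 170308*188227 = √111298 - 32056563916 = -32056563916 + √111298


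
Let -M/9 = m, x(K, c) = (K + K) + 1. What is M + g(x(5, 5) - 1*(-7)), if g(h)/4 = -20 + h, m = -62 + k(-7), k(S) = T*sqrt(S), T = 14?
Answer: 550 - 126*I*sqrt(7) ≈ 550.0 - 333.36*I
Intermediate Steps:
x(K, c) = 1 + 2*K (x(K, c) = 2*K + 1 = 1 + 2*K)
k(S) = 14*sqrt(S)
m = -62 + 14*I*sqrt(7) (m = -62 + 14*sqrt(-7) = -62 + 14*(I*sqrt(7)) = -62 + 14*I*sqrt(7) ≈ -62.0 + 37.041*I)
g(h) = -80 + 4*h (g(h) = 4*(-20 + h) = -80 + 4*h)
M = 558 - 126*I*sqrt(7) (M = -9*(-62 + 14*I*sqrt(7)) = 558 - 126*I*sqrt(7) ≈ 558.0 - 333.36*I)
M + g(x(5, 5) - 1*(-7)) = (558 - 126*I*sqrt(7)) + (-80 + 4*((1 + 2*5) - 1*(-7))) = (558 - 126*I*sqrt(7)) + (-80 + 4*((1 + 10) + 7)) = (558 - 126*I*sqrt(7)) + (-80 + 4*(11 + 7)) = (558 - 126*I*sqrt(7)) + (-80 + 4*18) = (558 - 126*I*sqrt(7)) + (-80 + 72) = (558 - 126*I*sqrt(7)) - 8 = 550 - 126*I*sqrt(7)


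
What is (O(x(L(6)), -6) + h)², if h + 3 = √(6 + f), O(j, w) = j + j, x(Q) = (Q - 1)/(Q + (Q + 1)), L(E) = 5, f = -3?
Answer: 988/121 - 50*√3/11 ≈ 0.29233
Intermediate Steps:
x(Q) = (-1 + Q)/(1 + 2*Q) (x(Q) = (-1 + Q)/(Q + (1 + Q)) = (-1 + Q)/(1 + 2*Q))
O(j, w) = 2*j
h = -3 + √3 (h = -3 + √(6 - 3) = -3 + √3 ≈ -1.2680)
(O(x(L(6)), -6) + h)² = (2*((-1 + 5)/(1 + 2*5)) + (-3 + √3))² = (2*(4/(1 + 10)) + (-3 + √3))² = (2*(4/11) + (-3 + √3))² = (8/11 + (-3 + √3))² = (-25/11 + √3)²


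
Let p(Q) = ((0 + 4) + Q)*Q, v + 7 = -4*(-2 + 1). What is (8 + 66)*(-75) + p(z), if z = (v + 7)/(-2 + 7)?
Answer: -138654/25 ≈ -5546.2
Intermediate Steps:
v = -3 (v = -7 - 4*(-2 + 1) = -7 - 4*(-1) = -7 + 4 = -3)
z = ⅘ (z = (-3 + 7)/(-2 + 7) = 4/5 = 4*(⅕) = ⅘ ≈ 0.80000)
p(Q) = Q*(4 + Q) (p(Q) = (4 + Q)*Q = Q*(4 + Q))
(8 + 66)*(-75) + p(z) = (8 + 66)*(-75) + 4*(4 + ⅘)/5 = 74*(-75) + (⅘)*(24/5) = -5550 + 96/25 = -138654/25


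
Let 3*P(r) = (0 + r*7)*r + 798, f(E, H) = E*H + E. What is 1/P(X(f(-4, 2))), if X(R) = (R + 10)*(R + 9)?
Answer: 1/350 ≈ 0.0028571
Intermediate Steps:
f(E, H) = E + E*H
X(R) = (9 + R)*(10 + R) (X(R) = (10 + R)*(9 + R) = (9 + R)*(10 + R))
P(r) = 266 + 7*r**2/3 (P(r) = ((0 + r*7)*r + 798)/3 = ((0 + 7*r)*r + 798)/3 = ((7*r)*r + 798)/3 = (7*r**2 + 798)/3 = (798 + 7*r**2)/3 = 266 + 7*r**2/3)
1/P(X(f(-4, 2))) = 1/(266 + 7*(90 + (-4*(1 + 2))**2 + 19*(-4*(1 + 2)))**2/3) = 1/(266 + 7*(90 + (-4*3)**2 + 19*(-4*3))**2/3) = 1/(266 + 7*(90 + (-12)**2 + 19*(-12))**2/3) = 1/(266 + 7*(90 + 144 - 228)**2/3) = 1/(266 + (7/3)*6**2) = 1/(266 + (7/3)*36) = 1/(266 + 84) = 1/350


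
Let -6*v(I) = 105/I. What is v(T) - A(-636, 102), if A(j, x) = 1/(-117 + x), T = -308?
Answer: 163/1320 ≈ 0.12348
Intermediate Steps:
v(I) = -35/(2*I)
v(T) - A(-636, 102) = -35/2/(-308) - 1/(-117 + 102) = -35/2*(-1/308) - 1/(-15) = 5/88 - 1*(-1/15) = 5/88 + 1/15 = 163/1320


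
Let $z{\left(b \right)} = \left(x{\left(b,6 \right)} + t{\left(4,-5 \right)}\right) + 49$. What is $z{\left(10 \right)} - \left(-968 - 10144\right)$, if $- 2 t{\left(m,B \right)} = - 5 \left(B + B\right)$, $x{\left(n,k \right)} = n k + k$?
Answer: $11202$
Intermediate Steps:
$x{\left(n,k \right)} = k + k n$ ($x{\left(n,k \right)} = k n + k = k + k n$)
$t{\left(m,B \right)} = 5 B$ ($t{\left(m,B \right)} = - \frac{\left(-5\right) \left(B + B\right)}{2} = - \frac{\left(-5\right) 2 B}{2} = - \frac{\left(-10\right) B}{2} = 5 B$)
$z{\left(b \right)} = 30 + 6 b$ ($z{\left(b \right)} = \left(6 \left(1 + b\right) + 5 \left(-5\right)\right) + 49 = \left(\left(6 + 6 b\right) - 25\right) + 49 = \left(-19 + 6 b\right) + 49 = 30 + 6 b$)
$z{\left(10 \right)} - \left(-968 - 10144\right) = \left(30 + 6 \cdot 10\right) - \left(-968 - 10144\right) = \left(30 + 60\right) - -11112 = 90 + 11112 = 11202$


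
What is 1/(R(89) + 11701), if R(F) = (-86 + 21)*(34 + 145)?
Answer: 1/66 ≈ 0.015152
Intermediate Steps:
R(F) = -11635 (R(F) = -65*179 = -11635)
1/(R(89) + 11701) = 1/(-11635 + 11701) = 1/66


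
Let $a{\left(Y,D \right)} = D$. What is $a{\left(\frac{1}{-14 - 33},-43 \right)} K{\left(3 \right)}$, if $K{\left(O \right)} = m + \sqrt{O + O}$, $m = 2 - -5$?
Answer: $-301 - 43 \sqrt{6} \approx -406.33$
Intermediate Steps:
$m = 7$ ($m = 2 + 5 = 7$)
$K{\left(O \right)} = 7 + \sqrt{2} \sqrt{O}$ ($K{\left(O \right)} = 7 + \sqrt{O + O} = 7 + \sqrt{2 O} = 7 + \sqrt{2} \sqrt{O}$)
$a{\left(\frac{1}{-14 - 33},-43 \right)} K{\left(3 \right)} = - 43 \left(7 + \sqrt{2} \sqrt{3}\right) = - 43 \left(7 + \sqrt{6}\right) = -301 - 43 \sqrt{6}$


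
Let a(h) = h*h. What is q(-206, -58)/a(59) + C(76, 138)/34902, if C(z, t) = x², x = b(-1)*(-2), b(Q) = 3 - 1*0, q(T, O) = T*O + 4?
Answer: 23181890/6749659 ≈ 3.4345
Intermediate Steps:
q(T, O) = 4 + O*T (q(T, O) = O*T + 4 = 4 + O*T)
a(h) = h²
b(Q) = 3 (b(Q) = 3 + 0 = 3)
x = -6 (x = 3*(-2) = -6)
C(z, t) = 36 (C(z, t) = (-6)² = 36)
q(-206, -58)/a(59) + C(76, 138)/34902 = (4 - 58*(-206))/(59²) + 36/34902 = (4 + 11948)/3481 + 36*(1/34902) = 11952*(1/3481) + 2/1939 = 11952/3481 + 2/1939 = 23181890/6749659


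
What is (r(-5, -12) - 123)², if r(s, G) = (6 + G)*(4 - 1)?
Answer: 19881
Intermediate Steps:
r(s, G) = 18 + 3*G (r(s, G) = (6 + G)*3 = 18 + 3*G)
(r(-5, -12) - 123)² = ((18 + 3*(-12)) - 123)² = ((18 - 36) - 123)² = (-18 - 123)² = (-141)² = 19881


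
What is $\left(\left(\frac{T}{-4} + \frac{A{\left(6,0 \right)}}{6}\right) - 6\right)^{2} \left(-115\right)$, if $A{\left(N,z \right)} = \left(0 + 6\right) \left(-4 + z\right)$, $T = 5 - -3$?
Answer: $-16560$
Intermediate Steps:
$T = 8$ ($T = 5 + 3 = 8$)
$A{\left(N,z \right)} = -24 + 6 z$ ($A{\left(N,z \right)} = 6 \left(-4 + z\right) = -24 + 6 z$)
$\left(\left(\frac{T}{-4} + \frac{A{\left(6,0 \right)}}{6}\right) - 6\right)^{2} \left(-115\right) = \left(\left(\frac{8}{-4} + \frac{-24 + 6 \cdot 0}{6}\right) - 6\right)^{2} \left(-115\right) = \left(\left(8 \left(- \frac{1}{4}\right) + \left(-24 + 0\right) \frac{1}{6}\right) - 6\right)^{2} \left(-115\right) = \left(\left(-2 - 4\right) - 6\right)^{2} \left(-115\right) = \left(-6 - 6\right)^{2} \left(-115\right) = \left(-12\right)^{2} \left(-115\right) = 144 \left(-115\right) = -16560$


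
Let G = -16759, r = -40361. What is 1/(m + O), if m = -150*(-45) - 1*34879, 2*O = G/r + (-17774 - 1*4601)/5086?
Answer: -410552092/11549237636969 ≈ -3.5548e-5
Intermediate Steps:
O = -817841101/410552092 (O = (-16759/(-40361) + (-17774 - 1*4601)/5086)/2 = (-16759*(-1/40361) + (-17774 - 4601)*(1/5086))/2 = (16759/40361 - 22375*1/5086)/2 = (16759/40361 - 22375/5086)/2 = (1/2)*(-817841101/205276046) = -817841101/410552092 ≈ -1.9921)
m = -28129 (m = 6750 - 34879 = -28129)
1/(m + O) = 1/(-28129 - 817841101/410552092) = 1/(-11549237636969/410552092) = -410552092/11549237636969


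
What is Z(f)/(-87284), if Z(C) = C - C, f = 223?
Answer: 0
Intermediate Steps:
Z(C) = 0
Z(f)/(-87284) = 0/(-87284) = 0*(-1/87284) = 0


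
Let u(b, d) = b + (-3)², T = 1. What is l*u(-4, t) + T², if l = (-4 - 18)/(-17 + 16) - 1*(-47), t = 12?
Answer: 346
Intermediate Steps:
l = 69 (l = -22/(-1) + 47 = -22*(-1) + 47 = 22 + 47 = 69)
u(b, d) = 9 + b (u(b, d) = b + 9 = 9 + b)
l*u(-4, t) + T² = 69*(9 - 4) + 1² = 69*5 + 1 = 345 + 1 = 346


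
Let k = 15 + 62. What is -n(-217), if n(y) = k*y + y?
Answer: 16926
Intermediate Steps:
k = 77
n(y) = 78*y (n(y) = 77*y + y = 78*y)
-n(-217) = -78*(-217) = -1*(-16926) = 16926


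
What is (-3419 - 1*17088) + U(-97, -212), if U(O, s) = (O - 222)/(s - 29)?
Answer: -4941868/241 ≈ -20506.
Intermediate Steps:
U(O, s) = (-222 + O)/(-29 + s)
(-3419 - 1*17088) + U(-97, -212) = (-3419 - 1*17088) + (-222 - 97)/(-29 - 212) = (-3419 - 17088) - 319/(-241) = -20507 - 1/241*(-319) = -20507 + 319/241 = -4941868/241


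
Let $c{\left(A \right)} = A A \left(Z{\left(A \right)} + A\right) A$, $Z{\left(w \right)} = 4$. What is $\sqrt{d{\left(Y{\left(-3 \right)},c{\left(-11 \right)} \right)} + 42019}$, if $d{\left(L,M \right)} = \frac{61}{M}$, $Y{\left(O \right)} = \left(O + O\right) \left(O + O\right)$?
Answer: $\frac{2 \sqrt{7536203367}}{847} \approx 204.99$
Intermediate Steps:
$Y{\left(O \right)} = 4 O^{2}$ ($Y{\left(O \right)} = 2 O 2 O = 4 O^{2}$)
$c{\left(A \right)} = A^{3} \left(4 + A\right)$ ($c{\left(A \right)} = A A \left(4 + A\right) A = A^{2} A \left(4 + A\right) = A^{3} \left(4 + A\right)$)
$\sqrt{d{\left(Y{\left(-3 \right)},c{\left(-11 \right)} \right)} + 42019} = \sqrt{\frac{61}{\left(-11\right)^{3} \left(4 - 11\right)} + 42019} = \sqrt{\frac{61}{\left(-1331\right) \left(-7\right)} + 42019} = \sqrt{\frac{61}{9317} + 42019} = \sqrt{\frac{391491084}{9317}} = \frac{2 \sqrt{7536203367}}{847}$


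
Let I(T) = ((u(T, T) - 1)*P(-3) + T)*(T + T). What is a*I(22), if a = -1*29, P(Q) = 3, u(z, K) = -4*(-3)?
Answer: -70180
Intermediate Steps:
u(z, K) = 12
a = -29
I(T) = 2*T*(33 + T) (I(T) = ((12 - 1)*3 + T)*(T + T) = (11*3 + T)*(2*T) = (33 + T)*(2*T) = 2*T*(33 + T))
a*I(22) = -58*22*(33 + 22) = -58*22*55 = -29*2420 = -70180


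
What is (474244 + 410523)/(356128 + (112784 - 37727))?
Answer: 884767/431185 ≈ 2.0519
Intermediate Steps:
(474244 + 410523)/(356128 + (112784 - 37727)) = 884767/(356128 + 75057) = 884767/431185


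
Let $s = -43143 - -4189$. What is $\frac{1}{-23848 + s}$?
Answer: $- \frac{1}{62802} \approx -1.5923 \cdot 10^{-5}$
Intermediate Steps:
$s = -38954$ ($s = -43143 + 4189 = -38954$)
$\frac{1}{-23848 + s} = \frac{1}{-23848 - 38954} = \frac{1}{-62802} = - \frac{1}{62802}$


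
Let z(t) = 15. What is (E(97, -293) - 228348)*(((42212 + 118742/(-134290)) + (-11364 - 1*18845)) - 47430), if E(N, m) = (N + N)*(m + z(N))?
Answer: 10330602402032/1033 ≈ 1.0001e+10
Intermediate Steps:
E(N, m) = 2*N*(15 + m) (E(N, m) = (N + N)*(m + 15) = (2*N)*(15 + m) = 2*N*(15 + m))
(E(97, -293) - 228348)*(((42212 + 118742/(-134290)) + (-11364 - 1*18845)) - 47430) = (2*97*(15 - 293) - 228348)*(((42212 + 118742/(-134290)) + (-11364 - 1*18845)) - 47430) = (2*97*(-278) - 228348)*(((42212 + 118742*(-1/134290)) + (-11364 - 18845)) - 47430) = (-53932 - 228348)*(((42212 - 4567/5165) - 30209) - 47430) = -282280*((218020413/5165 - 30209) - 47430) = -282280*(61990928/5165 - 47430) = -282280*(-182985022/5165) = 10330602402032/1033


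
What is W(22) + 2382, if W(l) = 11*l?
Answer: 2624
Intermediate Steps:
W(22) + 2382 = 11*22 + 2382 = 242 + 2382 = 2624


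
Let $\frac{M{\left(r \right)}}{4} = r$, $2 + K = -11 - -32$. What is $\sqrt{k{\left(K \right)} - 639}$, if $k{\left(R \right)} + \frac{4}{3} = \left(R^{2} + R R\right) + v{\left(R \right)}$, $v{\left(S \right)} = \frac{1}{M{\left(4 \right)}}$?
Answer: $\frac{\sqrt{11769}}{12} \approx 9.0404$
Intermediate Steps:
$K = 19$ ($K = -2 - -21 = -2 + \left(-11 + 32\right) = -2 + 21 = 19$)
$M{\left(r \right)} = 4 r$
$v{\left(S \right)} = \frac{1}{16}$ ($v{\left(S \right)} = \frac{1}{4 \cdot 4} = \frac{1}{16}$)
$k{\left(R \right)} = - \frac{61}{48} + 2 R^{2}$ ($k{\left(R \right)} = - \frac{4}{3} + \left(\left(R^{2} + R R\right) + \frac{1}{16}\right) = - \frac{4}{3} + \left(\left(R^{2} + R^{2}\right) + \frac{1}{16}\right) = - \frac{4}{3} + \left(2 R^{2} + \frac{1}{16}\right) = - \frac{4}{3} + \left(\frac{1}{16} + 2 R^{2}\right) = - \frac{61}{48} + 2 R^{2}$)
$\sqrt{k{\left(K \right)} - 639} = \sqrt{\left(- \frac{61}{48} + 2 \cdot 19^{2}\right) - 639} = \sqrt{\left(- \frac{61}{48} + 2 \cdot 361\right) - 639} = \sqrt{\left(- \frac{61}{48} + 722\right) - 639} = \sqrt{\frac{34595}{48} - 639} = \sqrt{\frac{3923}{48}} = \frac{\sqrt{11769}}{12}$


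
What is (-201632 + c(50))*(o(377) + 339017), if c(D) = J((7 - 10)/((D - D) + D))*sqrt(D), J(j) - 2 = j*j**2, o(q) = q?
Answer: -68432691008 + 42419668181*sqrt(2)/12500 ≈ -6.8428e+10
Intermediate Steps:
J(j) = 2 + j**3 (J(j) = 2 + j*j**2 = 2 + j**3)
c(D) = sqrt(D)*(2 - 27/D**3) (c(D) = (2 + ((7 - 10)/((D - D) + D))**3)*sqrt(D) = (2 + (-3/(0 + D))**3)*sqrt(D) = (2 + (-3/D)**3)*sqrt(D) = (2 - 27/D**3)*sqrt(D) = sqrt(D)*(2 - 27/D**3))
(-201632 + c(50))*(o(377) + 339017) = (-201632 + (-27 + 2*50**3)/50**(5/2))*(377 + 339017) = (-201632 + (sqrt(2)/25000)*(-27 + 2*125000))*339394 = (-201632 + (sqrt(2)/25000)*(-27 + 250000))*339394 = (-201632 + (sqrt(2)/25000)*249973)*339394 = (-201632 + 249973*sqrt(2)/25000)*339394 = -68432691008 + 42419668181*sqrt(2)/12500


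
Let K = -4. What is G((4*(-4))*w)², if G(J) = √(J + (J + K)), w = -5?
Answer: 156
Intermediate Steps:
G(J) = √(-4 + 2*J) (G(J) = √(J + (J - 4)) = √(J + (-4 + J)) = √(-4 + 2*J))
G((4*(-4))*w)² = (√(-4 + 2*((4*(-4))*(-5))))² = (√(-4 + 2*(-16*(-5))))² = (√(-4 + 2*80))² = (√(-4 + 160))² = (√156)² = (2*√39)² = 156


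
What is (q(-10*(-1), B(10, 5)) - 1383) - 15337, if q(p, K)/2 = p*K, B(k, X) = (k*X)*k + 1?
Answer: -6700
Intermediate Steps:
B(k, X) = 1 + X*k**2 (B(k, X) = (X*k)*k + 1 = X*k**2 + 1 = 1 + X*k**2)
q(p, K) = 2*K*p (q(p, K) = 2*(p*K) = 2*(K*p) = 2*K*p)
(q(-10*(-1), B(10, 5)) - 1383) - 15337 = (2*(1 + 5*10**2)*(-10*(-1)) - 1383) - 15337 = (2*(1 + 5*100)*10 - 1383) - 15337 = (2*(1 + 500)*10 - 1383) - 15337 = (2*501*10 - 1383) - 15337 = (10020 - 1383) - 15337 = 8637 - 15337 = -6700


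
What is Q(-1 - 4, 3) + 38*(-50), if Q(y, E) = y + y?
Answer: -1910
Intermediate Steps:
Q(y, E) = 2*y
Q(-1 - 4, 3) + 38*(-50) = 2*(-1 - 4) + 38*(-50) = 2*(-5) - 1900 = -10 - 1900 = -1910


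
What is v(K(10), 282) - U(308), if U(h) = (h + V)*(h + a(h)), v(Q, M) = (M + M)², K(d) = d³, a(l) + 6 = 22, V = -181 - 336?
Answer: 385812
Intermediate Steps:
V = -517
a(l) = 16 (a(l) = -6 + 22 = 16)
v(Q, M) = 4*M² (v(Q, M) = (2*M)² = 4*M²)
U(h) = (-517 + h)*(16 + h) (U(h) = (h - 517)*(h + 16) = (-517 + h)*(16 + h))
v(K(10), 282) - U(308) = 4*282² - (-8272 + 308² - 501*308) = 4*79524 - (-8272 + 94864 - 154308) = 318096 - 1*(-67716) = 318096 + 67716 = 385812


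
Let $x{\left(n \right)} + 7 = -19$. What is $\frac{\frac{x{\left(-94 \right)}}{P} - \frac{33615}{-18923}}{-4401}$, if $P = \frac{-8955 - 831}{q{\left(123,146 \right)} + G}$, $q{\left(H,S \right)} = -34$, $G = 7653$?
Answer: $- \frac{2038744576}{407489641839} \approx -0.0050032$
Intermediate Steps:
$P = - \frac{9786}{7619}$ ($P = \frac{-8955 - 831}{-34 + 7653} = - \frac{9786}{7619} \approx -1.2844$)
$x{\left(n \right)} = -26$ ($x{\left(n \right)} = -7 - 19 = -26$)
$\frac{\frac{x{\left(-94 \right)}}{P} - \frac{33615}{-18923}}{-4401} = \frac{- \frac{26}{- \frac{9786}{7619}} - \frac{33615}{-18923}}{-4401} = \left(\left(-26\right) \left(- \frac{7619}{9786}\right) - - \frac{33615}{18923}\right) \left(- \frac{1}{4401}\right) = \left(\frac{99047}{4893} + \frac{33615}{18923}\right) \left(- \frac{1}{4401}\right) = \frac{2038744576}{92590239} \left(- \frac{1}{4401}\right) = - \frac{2038744576}{407489641839}$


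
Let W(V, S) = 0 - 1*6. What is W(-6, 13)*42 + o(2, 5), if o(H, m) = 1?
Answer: -251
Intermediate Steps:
W(V, S) = -6 (W(V, S) = 0 - 6 = -6)
W(-6, 13)*42 + o(2, 5) = -6*42 + 1 = -252 + 1 = -251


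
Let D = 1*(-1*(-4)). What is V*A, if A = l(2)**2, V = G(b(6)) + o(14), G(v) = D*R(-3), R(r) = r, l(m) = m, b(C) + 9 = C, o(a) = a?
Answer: 8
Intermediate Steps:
D = 4 (D = 1*4 = 4)
b(C) = -9 + C
G(v) = -12 (G(v) = 4*(-3) = -12)
V = 2 (V = -12 + 14 = 2)
A = 4 (A = 2**2 = 4)
V*A = 2*4 = 8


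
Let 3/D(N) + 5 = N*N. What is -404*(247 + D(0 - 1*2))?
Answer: -98576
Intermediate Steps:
D(N) = 3/(-5 + N²) (D(N) = 3/(-5 + N*N) = 3/(-5 + N²))
-404*(247 + D(0 - 1*2)) = -404*(247 + 3/(-5 + (0 - 1*2)²)) = -404*(247 + 3/(-5 + (0 - 2)²)) = -404*(247 + 3/(-5 + (-2)²)) = -404*(247 + 3/(-5 + 4)) = -404*(247 + 3/(-1)) = -404*(247 + 3*(-1)) = -404*(247 - 3) = -404*244 = -98576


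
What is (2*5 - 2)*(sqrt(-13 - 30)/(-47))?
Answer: -8*I*sqrt(43)/47 ≈ -1.1162*I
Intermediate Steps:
(2*5 - 2)*(sqrt(-13 - 30)/(-47)) = (10 - 2)*(sqrt(-43)*(-1/47)) = 8*((I*sqrt(43))*(-1/47)) = 8*(-I*sqrt(43)/47) = -8*I*sqrt(43)/47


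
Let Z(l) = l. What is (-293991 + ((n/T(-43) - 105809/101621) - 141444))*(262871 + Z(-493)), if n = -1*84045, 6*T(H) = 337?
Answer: -3926042748969489644/34246277 ≈ -1.1464e+11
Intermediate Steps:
T(H) = 337/6 (T(H) = (⅙)*337 = 337/6)
n = -84045
(-293991 + ((n/T(-43) - 105809/101621) - 141444))*(262871 + Z(-493)) = (-293991 + ((-84045/337/6 - 105809/101621) - 141444))*(262871 - 493) = (-293991 + ((-84045*6/337 - 105809*1/101621) - 141444))*262378 = (-293991 + ((-504270/337 - 105809/101621) - 141444))*262378 = (-293991 + (-51280079303/34246277 - 141444))*262378 = (-293991 - 4895210483291/34246277)*262378 = -14963307704798/34246277*262378 = -3926042748969489644/34246277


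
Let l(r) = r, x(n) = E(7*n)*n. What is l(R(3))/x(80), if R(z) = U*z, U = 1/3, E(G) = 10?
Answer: 1/800 ≈ 0.0012500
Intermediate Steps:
x(n) = 10*n
U = ⅓ ≈ 0.33333
R(z) = z/3
l(R(3))/x(80) = ((⅓)*3)/((10*80)) = 1/800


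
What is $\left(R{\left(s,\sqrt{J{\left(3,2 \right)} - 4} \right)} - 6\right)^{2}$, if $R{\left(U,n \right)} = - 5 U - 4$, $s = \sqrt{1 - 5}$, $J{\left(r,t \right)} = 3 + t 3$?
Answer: $200 i \approx 200.0 i$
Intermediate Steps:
$J{\left(r,t \right)} = 3 + 3 t$
$s = 2 i$ ($s = \sqrt{-4} = 2 i \approx 2.0 i$)
$R{\left(U,n \right)} = -4 - 5 U$
$\left(R{\left(s,\sqrt{J{\left(3,2 \right)} - 4} \right)} - 6\right)^{2} = \left(\left(-4 - 5 \cdot 2 i\right) - 6\right)^{2} = \left(\left(-4 - 10 i\right) - 6\right)^{2} = \left(-10 - 10 i\right)^{2}$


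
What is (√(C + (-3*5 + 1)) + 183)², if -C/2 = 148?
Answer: (183 + I*√310)² ≈ 33179.0 + 6444.1*I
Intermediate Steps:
C = -296 (C = -2*148 = -296)
(√(C + (-3*5 + 1)) + 183)² = (√(-296 + (-3*5 + 1)) + 183)² = (√(-296 + (-15 + 1)) + 183)² = (√(-296 - 14) + 183)² = (√(-310) + 183)² = (I*√310 + 183)² = (183 + I*√310)²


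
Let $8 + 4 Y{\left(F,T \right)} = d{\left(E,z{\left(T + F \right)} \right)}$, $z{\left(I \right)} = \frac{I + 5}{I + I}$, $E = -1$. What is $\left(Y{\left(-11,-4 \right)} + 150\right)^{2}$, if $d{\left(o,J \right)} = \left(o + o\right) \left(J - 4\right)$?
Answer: $\frac{808201}{36} \approx 22450.0$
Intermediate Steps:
$z{\left(I \right)} = \frac{5 + I}{2 I}$
$d{\left(o,J \right)} = 2 o \left(-4 + J\right)$
$Y{\left(F,T \right)} = - \frac{5 + F + T}{4 \left(F + T\right)}$ ($Y{\left(F,T \right)} = -2 + \frac{2 \left(-1\right) \left(-4 + \frac{5 + \left(T + F\right)}{2 \left(T + F\right)}\right)}{4} = -2 + \frac{2 \left(-1\right) \left(-4 + \frac{5 + \left(F + T\right)}{2 \left(F + T\right)}\right)}{4} = -2 + \frac{2 \left(-1\right) \left(-4 + \frac{5 + F + T}{2 \left(F + T\right)}\right)}{4} = -2 + \frac{8 - \frac{5 + F + T}{F + T}}{4} = -2 + \left(2 - \frac{5 + F + T}{4 \left(F + T\right)}\right) = - \frac{5 + F + T}{4 \left(F + T\right)}$)
$\left(Y{\left(-11,-4 \right)} + 150\right)^{2} = \left(\frac{-5 - -11 - -4}{4 \left(-11 - 4\right)} + 150\right)^{2} = \left(\frac{-5 + 11 + 4}{4 \left(-15\right)} + 150\right)^{2} = \left(\frac{1}{4} \left(- \frac{1}{15}\right) 10 + 150\right)^{2} = \left(- \frac{1}{6} + 150\right)^{2} = \left(\frac{899}{6}\right)^{2} = \frac{808201}{36}$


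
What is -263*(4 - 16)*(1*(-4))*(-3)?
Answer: 37872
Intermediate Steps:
-263*(4 - 16)*(1*(-4))*(-3) = -(-3156)*(-4*(-3)) = -(-3156)*12 = -263*(-144) = 37872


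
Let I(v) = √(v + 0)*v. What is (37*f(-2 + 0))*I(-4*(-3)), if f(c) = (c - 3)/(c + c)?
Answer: 1110*√3 ≈ 1922.6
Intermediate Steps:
f(c) = (-3 + c)/(2*c) (f(c) = (-3 + c)/((2*c)) = (-3 + c)*(1/(2*c)) = (-3 + c)/(2*c))
I(v) = v^(3/2) (I(v) = √v*v = v^(3/2))
(37*f(-2 + 0))*I(-4*(-3)) = (37*((-3 + (-2 + 0))/(2*(-2 + 0))))*(-4*(-3))^(3/2) = (37*((½)*(-3 - 2)/(-2)))*12^(3/2) = (37*((½)*(-½)*(-5)))*(24*√3) = (37*(5/4))*(24*√3) = 185*(24*√3)/4 = 1110*√3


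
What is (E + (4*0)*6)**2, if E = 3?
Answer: 9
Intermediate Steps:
(E + (4*0)*6)**2 = (3 + (4*0)*6)**2 = (3 + 0*6)**2 = (3 + 0)**2 = 3**2 = 9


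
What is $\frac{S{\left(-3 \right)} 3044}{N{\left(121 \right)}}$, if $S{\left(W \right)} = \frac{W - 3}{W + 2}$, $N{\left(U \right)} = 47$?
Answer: $\frac{18264}{47} \approx 388.6$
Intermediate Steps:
$S{\left(W \right)} = \frac{-3 + W}{2 + W}$
$\frac{S{\left(-3 \right)} 3044}{N{\left(121 \right)}} = \frac{\frac{-3 - 3}{2 - 3} \cdot 3044}{47} = \frac{1}{-1} \left(-6\right) 3044 \cdot \frac{1}{47} = \left(-1\right) \left(-6\right) 3044 \cdot \frac{1}{47} = 6 \cdot 3044 \cdot \frac{1}{47} = 18264 \cdot \frac{1}{47} = \frac{18264}{47}$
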